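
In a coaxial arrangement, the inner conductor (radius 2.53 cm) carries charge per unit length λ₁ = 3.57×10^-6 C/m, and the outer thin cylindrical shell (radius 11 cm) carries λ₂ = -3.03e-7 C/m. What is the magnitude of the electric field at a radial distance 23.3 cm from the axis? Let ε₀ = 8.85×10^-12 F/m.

Take a coaxial cylindrical Gaussian surface of radius r = 23.3 cm and length L (r > 11 cm, enclosing both).
λ_enc = λ₁ + λ₂ = (3.57e-6) + (-3.03e-7) = 3.267e-6 C/m.
Gauss's law: E·2πrL = λ_enc L/ε₀.
E = |λ_enc|/(2πε₀r) = (3.267×10^-6)/(2π·8.85×10^-12·0.233) = 2.52e5 N/C.

2.52e5 V/m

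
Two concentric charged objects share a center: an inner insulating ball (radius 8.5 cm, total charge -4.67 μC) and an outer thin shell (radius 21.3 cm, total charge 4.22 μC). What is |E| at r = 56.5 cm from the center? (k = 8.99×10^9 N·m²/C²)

By spherical symmetry E is radial; choose a Gaussian sphere of radius r = 56.5 cm (r > 21.3 cm, enclosing both).
Q_enc = (-4.67 μC) + (4.22 μC) = -4.50×10^-7 C.
Applying ∮E·dA = Q_enc/ε₀ with Φ = E(4πr²):
E = k|Q_enc|/r² = (8.99×10^9)(4.50×10^-7)/(0.565)² = 1.27×10^4 N/C.

|E| = 1.27e4 N/C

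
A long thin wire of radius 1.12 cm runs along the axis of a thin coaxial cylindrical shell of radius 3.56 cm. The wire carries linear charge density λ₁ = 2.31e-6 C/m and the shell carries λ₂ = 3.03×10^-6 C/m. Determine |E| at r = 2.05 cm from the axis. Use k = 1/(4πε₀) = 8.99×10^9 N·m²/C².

2.03×10^6 N/C

Take a coaxial cylindrical Gaussian surface of radius r = 2.05 cm and length L (between the conductors, 1.12 cm < r < 3.56 cm).
Only the inner wire is enclosed; the outer shell contributes nothing inside itself. λ_enc = λ₁ = 2.31×10^-6 C/m.
Gauss's law: E·2πrL = λ_enc L/ε₀.
E = 2k|λ_enc|/r = 2(8.99×10^9)(2.31×10^-6)/(0.0205) = 2.03×10^6 N/C.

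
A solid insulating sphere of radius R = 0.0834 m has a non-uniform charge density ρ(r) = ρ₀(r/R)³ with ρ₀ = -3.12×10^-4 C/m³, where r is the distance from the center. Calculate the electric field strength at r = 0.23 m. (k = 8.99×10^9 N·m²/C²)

Symmetry ⇒ E = E(r) r̂. Gaussian sphere of radius r = 0.23 m (r > R, all charge enclosed).
Q_enc = 4π ∫₀^R ρ₀(r'/R)^3 r'² dr' = 4πρ₀R³/6 = -3.791×10^-7 C.
Since E is radial and uniform over the Gaussian sphere, Φ = E·4πr² = Q_enc/ε₀.
E = k|Q_enc|/r² = (8.99×10^9)(3.791×10^-7)/(0.23)² = 6.44×10^4 N/C.

|E| ≈ 6.44×10^4 N/C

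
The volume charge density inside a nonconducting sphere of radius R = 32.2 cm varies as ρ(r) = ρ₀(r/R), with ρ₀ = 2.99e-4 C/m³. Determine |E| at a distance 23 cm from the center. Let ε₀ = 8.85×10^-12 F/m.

E ≈ 1.39×10^6 V/m

Symmetry ⇒ E = E(r) r̂. Gaussian sphere of radius r = 23 cm (r < R).
Integrate the density: Q_enc = 4π ∫₀^r ρ₀(r'/R)^1 r'² dr' = 4πρ₀ r^4/(4·R) = 8.164×10^-6 C.
Gauss's law: E·4πr² = Q_enc/ε₀.
E = |Q_enc|/(4πε₀r²) = (8.164×10^-6)/(4π·8.85×10^-12·(0.23)²) = 1.39e6 N/C.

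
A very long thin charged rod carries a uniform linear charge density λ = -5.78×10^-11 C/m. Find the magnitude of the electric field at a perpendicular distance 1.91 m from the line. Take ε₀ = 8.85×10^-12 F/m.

0.544 N/C

Coaxial Gaussian cylinder, radius r = 1.91 m, length L.
Q_enc = λL, so λ_enc = -5.78×10^-11 C/m.
By Gauss's law (flux through the curved wall only), E·2πrL = λ_enc L/ε₀.
E = |λ_enc|/(2πε₀r) = (5.78e-11)/(2π·8.85×10^-12·1.91) = 0.544 N/C.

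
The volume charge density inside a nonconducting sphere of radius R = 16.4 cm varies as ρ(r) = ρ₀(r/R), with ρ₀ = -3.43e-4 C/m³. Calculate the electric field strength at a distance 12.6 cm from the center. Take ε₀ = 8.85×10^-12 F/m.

Take a concentric spherical Gaussian surface of radius r = 12.6 cm (r < R).
Q_enc = ∫₀^r ρ(r')·4πr'² dr' = (4πρ₀/R) ∫₀^r r'^3 dr' = 4πρ₀ r^4/(4·R) = -1.656×10^-6 C.
By Gauss's law, ∮E·dA = E·4πr² = Q_enc/ε₀.
E = |Q_enc|/(4πε₀r²) = (1.656×10^-6)/(4π·8.85×10^-12·(0.126)²) = 9.38×10^5 N/C.

|E| = 9.38e5 N/C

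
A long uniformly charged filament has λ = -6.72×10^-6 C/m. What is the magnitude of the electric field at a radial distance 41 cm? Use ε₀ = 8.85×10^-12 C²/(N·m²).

|E| = 2.95×10^5 V/m

Choose a coaxial cylinder of radius r = 41 cm (arbitrary length L) as the Gaussian surface.
Q_enc = λL, so λ_enc = -6.72e-6 C/m.
Since E is radial and uniform over the curved surface, Φ = E·2πrL = Q_enc/ε₀ = λ_enc L/ε₀.
E = |λ_enc|/(2πε₀r) = (6.72×10^-6)/(2π·8.85×10^-12·0.41) = 2.95×10^5 N/C.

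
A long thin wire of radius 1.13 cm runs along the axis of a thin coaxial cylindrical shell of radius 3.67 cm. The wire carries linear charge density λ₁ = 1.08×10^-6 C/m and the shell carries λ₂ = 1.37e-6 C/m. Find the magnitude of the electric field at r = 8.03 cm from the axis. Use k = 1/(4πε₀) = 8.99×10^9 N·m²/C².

Take a coaxial cylindrical Gaussian surface of radius r = 8.03 cm and length L (r > 3.67 cm, enclosing both).
λ_enc = λ₁ + λ₂ = (1.08e-6) + (1.37×10^-6) = 2.45×10^-6 C/m.
Gauss's law: E·2πrL = λ_enc L/ε₀.
E = 2k|λ_enc|/r = 2(8.99×10^9)(2.45e-6)/(0.0803) = 5.49×10^5 N/C.

E ≈ 5.49×10^5 N/C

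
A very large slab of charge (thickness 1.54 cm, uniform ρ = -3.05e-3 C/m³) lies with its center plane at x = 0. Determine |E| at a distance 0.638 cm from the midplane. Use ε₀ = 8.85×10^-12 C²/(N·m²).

By symmetry E is perpendicular to the slab. A Gaussian pillbox from −0.638 cm to +0.638 cm (face area A) lies entirely within the slab.
Q_enc = ρ·(2x)·A and flux = 2EA, so 2EA = 2ρxA/ε₀ ⇒ E = |ρ|x/ε₀.
E = (3.05e-3)(0.00638)/(8.85×10^-12) = 2.20e6 N/C.

E = 2.20×10^6 V/m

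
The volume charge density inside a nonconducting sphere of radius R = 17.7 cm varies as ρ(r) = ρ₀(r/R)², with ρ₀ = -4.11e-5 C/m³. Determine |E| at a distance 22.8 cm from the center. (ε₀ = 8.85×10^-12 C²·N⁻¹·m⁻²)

|E| ≈ 9.91e4 N/C

Symmetry ⇒ E = E(r) r̂. Gaussian sphere of radius r = 22.8 cm (r > R, all charge enclosed).
Q_enc = 4π ∫₀^R ρ₀(r'/R)^2 r'² dr' = 4πρ₀R³/5 = -5.728e-7 C.
Applying ∮E·dA = Q_enc/ε₀ with Φ = E(4πr²):
E = |Q_enc|/(4πε₀r²) = (5.728×10^-7)/(4π·8.85×10^-12·(0.228)²) = 9.91×10^4 N/C.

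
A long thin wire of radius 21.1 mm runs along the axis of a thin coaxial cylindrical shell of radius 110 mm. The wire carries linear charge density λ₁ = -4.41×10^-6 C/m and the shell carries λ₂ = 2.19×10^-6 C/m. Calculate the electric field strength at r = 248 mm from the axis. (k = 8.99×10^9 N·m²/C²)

By cylindrical symmetry E is radial; use a coaxial Gaussian cylinder of radius 248 mm and length L (r > 110 mm, enclosing both).
λ_enc = λ₁ + λ₂ = (-4.41e-6) + (2.19×10^-6) = -2.22×10^-6 C/m.
Applying ∮E·dA = Q_enc/ε₀ with the end caps contributing no flux:
E = 2k|λ_enc|/r = 2(8.99×10^9)(2.22×10^-6)/(0.248) = 1.61×10^5 N/C.

|E| ≈ 1.61×10^5 V/m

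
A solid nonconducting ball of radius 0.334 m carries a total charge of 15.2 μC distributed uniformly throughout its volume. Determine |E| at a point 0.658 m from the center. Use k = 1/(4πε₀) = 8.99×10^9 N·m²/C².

E ≈ 3.16×10^5 N/C

Use a concentric Gaussian sphere at r = 0.658 m (r > R, so the entire charge is enclosed).
Q_enc = 15.2 μC = 1.52×10^-5 C.
Applying ∮E·dA = Q_enc/ε₀ with Φ = E(4πr²):
E = k|Q_enc|/r² = (8.99×10^9)(1.52e-5)/(0.658)² = 3.16×10^5 N/C.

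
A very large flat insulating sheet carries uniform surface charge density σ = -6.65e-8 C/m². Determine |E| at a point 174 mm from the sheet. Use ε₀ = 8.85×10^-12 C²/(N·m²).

The symmetry is planar: E is normal to the sheet and the same magnitude on both sides. Take a pillbox straddling the sheet with end-cap area A.
Flux Φ = 2EA and Q_enc = σA, so 2EA = σA/ε₀ ⇒ E = |σ|/(2ε₀), independent of distance.
E = |σ|/(2ε₀) = (6.65×10^-8)/(2·8.85×10^-12) = 3.76×10^3 N/C.

E ≈ 3.76×10^3 N/C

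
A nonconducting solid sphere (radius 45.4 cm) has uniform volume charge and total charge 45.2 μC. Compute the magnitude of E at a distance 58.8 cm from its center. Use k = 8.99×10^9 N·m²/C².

Take a concentric spherical Gaussian surface of radius r = 58.8 cm (r > R, so the entire charge is enclosed).
Q_enc = 45.2 μC = 4.52e-5 C.
Applying ∮E·dA = Q_enc/ε₀ with Φ = E(4πr²):
E = k|Q_enc|/r² = (8.99×10^9)(4.52×10^-5)/(0.588)² = 1.18×10^6 N/C.

|E| ≈ 1.18×10^6 V/m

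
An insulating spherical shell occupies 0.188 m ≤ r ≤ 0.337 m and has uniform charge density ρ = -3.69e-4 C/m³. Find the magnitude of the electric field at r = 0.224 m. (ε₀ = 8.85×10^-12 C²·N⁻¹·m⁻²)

E = 1.27×10^6 N/C

By spherical symmetry E is radial; choose a Gaussian sphere of radius r = 0.224 m (within the shell material, 0.188 m < r < 0.337 m).
Only the shell between 0.188 m and r is enclosed: Q_enc = ρ·(4π/3)(r³ − a³) = (-3.69×10^-4)·(4π/3)·((0.224)³ − (0.188)³) = -7.102e-6 C.
Applying ∮E·dA = Q_enc/ε₀ with Φ = E(4πr²):
E = |Q_enc|/(4πε₀r²) = (7.102e-6)/(4π·8.85×10^-12·(0.224)²) = 1.27×10^6 N/C.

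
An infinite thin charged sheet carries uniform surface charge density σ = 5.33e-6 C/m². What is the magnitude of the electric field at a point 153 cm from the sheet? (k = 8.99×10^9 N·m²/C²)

|E| ≈ 3.01×10^5 V/m

Choose a cylindrical pillbox piercing the sheet, end faces (area A) parallel to it.
Only the two end caps contribute flux: Φ = 2EA. With Q_enc = σA, Gauss's law gives E = |σ|/(2ε₀).
E = 2πk|σ| = 2π(8.99×10^9)(5.33×10^-6) = 3.01×10^5 N/C.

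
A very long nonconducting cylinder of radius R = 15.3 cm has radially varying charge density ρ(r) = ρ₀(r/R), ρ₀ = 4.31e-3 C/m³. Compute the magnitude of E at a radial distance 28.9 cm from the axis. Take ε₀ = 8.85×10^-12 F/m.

E ≈ 1.31×10^7 N/C

By cylindrical symmetry E is radial; use a coaxial Gaussian cylinder of radius 28.9 cm and length L (r > R, full charge per length enclosed).
λ_enc = 2π ∫₀^R ρ₀(r'/R)^1 r' dr' = 2πρ₀R²/3 = 2.113×10^-4 C/m.
Applying ∮E·dA = Q_enc/ε₀ with the end caps contributing no flux:
E = |λ_enc|/(2πε₀r) = (2.113×10^-4)/(2π·8.85×10^-12·0.289) = 1.31×10^7 N/C.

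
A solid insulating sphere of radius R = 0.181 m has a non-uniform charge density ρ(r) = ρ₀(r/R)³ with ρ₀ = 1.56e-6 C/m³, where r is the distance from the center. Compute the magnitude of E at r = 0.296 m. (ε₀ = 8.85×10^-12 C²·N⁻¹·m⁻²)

E = 1.99e3 N/C

Use a concentric Gaussian sphere at r = 0.296 m (r > R, all charge enclosed).
Q_enc = 4π ∫₀^R ρ₀(r'/R)^3 r'² dr' = 4πρ₀R³/6 = 1.937×10^-8 C.
Since E is radial and uniform over the Gaussian sphere, Φ = E·4πr² = Q_enc/ε₀.
E = |Q_enc|/(4πε₀r²) = (1.937×10^-8)/(4π·8.85×10^-12·(0.296)²) = 1.99×10^3 N/C.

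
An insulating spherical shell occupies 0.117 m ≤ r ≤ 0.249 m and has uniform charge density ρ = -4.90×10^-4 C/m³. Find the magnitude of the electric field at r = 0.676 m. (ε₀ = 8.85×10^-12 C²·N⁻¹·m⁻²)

|E| = 5.59×10^5 N/C

By spherical symmetry E is radial; choose a Gaussian sphere of radius r = 0.676 m (r > 0.249 m, enclosing the whole shell).
Q_enc = ρ·(4π/3)(b³ − a³) = (-4.90×10^-4)·(4π/3)·((0.249)³ − (0.117)³) = -2.84e-5 C.
Since E is radial and uniform over the Gaussian sphere, Φ = E·4πr² = Q_enc/ε₀.
E = |Q_enc|/(4πε₀r²) = (2.84e-5)/(4π·8.85×10^-12·(0.676)²) = 5.59×10^5 N/C.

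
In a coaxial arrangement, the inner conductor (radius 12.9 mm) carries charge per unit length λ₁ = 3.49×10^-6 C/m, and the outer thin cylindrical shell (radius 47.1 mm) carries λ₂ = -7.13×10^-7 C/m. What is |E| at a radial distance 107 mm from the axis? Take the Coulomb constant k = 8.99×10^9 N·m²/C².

Coaxial Gaussian cylinder, radius r = 107 mm, length L (r > 47.1 mm, enclosing both).
λ_enc = λ₁ + λ₂ = (3.49×10^-6) + (-7.13×10^-7) = 2.777×10^-6 C/m.
Applying ∮E·dA = Q_enc/ε₀ with the end caps contributing no flux:
E = 2k|λ_enc|/r = 2(8.99×10^9)(2.777×10^-6)/(0.107) = 4.67×10^5 N/C.

|E| ≈ 4.67e5 N/C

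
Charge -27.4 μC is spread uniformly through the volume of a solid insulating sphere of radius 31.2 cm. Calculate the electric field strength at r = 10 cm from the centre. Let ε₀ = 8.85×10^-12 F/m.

E = 8.11e5 V/m

Take a concentric spherical Gaussian surface of radius r = 10 cm (r < R).
Only the charge within r is enclosed: Q_enc = Q·(r/R)³ = (-27.4 μC)·(10 cm/31.2 cm)³ = -9.022e-7 C.
Applying ∮E·dA = Q_enc/ε₀ with Φ = E(4πr²):
E = |Q_enc|/(4πε₀r²) = (9.022×10^-7)/(4π·8.85×10^-12·(0.1)²) = 8.11e5 N/C.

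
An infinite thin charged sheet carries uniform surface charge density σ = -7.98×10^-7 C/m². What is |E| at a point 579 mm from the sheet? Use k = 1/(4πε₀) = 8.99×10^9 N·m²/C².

E = 4.51×10^4 V/m

By planar symmetry E is perpendicular to the sheet and uniform; use a Gaussian pillbox with flat faces of area A on each side of the sheet.
Only the two end caps contribute flux: Φ = 2EA. With Q_enc = σA, Gauss's law gives E = |σ|/(2ε₀).
E = 2πk|σ| = 2π(8.99×10^9)(7.98×10^-7) = 4.51e4 N/C.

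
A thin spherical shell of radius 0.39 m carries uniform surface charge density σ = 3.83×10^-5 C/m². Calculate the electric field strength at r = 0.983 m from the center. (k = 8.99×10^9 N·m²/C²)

|E| ≈ 6.81×10^5 V/m

Symmetry ⇒ E = E(r) r̂. Gaussian sphere of radius r = 0.983 m (r > 0.39 m).
The entire shell is enclosed: Q_enc = σ·4πR² = (3.83e-5)·4π·(0.39)² = 7.32e-5 C.
Since E is radial and uniform over the Gaussian sphere, Φ = E·4πr² = Q_enc/ε₀.
E = k|Q_enc|/r² = (8.99×10^9)(7.32e-5)/(0.983)² = 6.81×10^5 N/C.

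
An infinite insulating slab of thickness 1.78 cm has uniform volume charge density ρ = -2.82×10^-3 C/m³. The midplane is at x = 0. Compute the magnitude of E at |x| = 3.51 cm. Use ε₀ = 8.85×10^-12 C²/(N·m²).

|E| ≈ 2.84e6 N/C

The point |x| = 3.51 cm lies outside the slab (half-thickness 0.0089 m). A symmetric pillbox spanning the full slab encloses Q_enc = ρ·d·A.
Flux = 2EA ⇒ E = |ρ|d/(2ε₀), independent of distance outside.
E = (2.82×10^-3)(0.0178)/(2·8.85×10^-12) = 2.84e6 N/C.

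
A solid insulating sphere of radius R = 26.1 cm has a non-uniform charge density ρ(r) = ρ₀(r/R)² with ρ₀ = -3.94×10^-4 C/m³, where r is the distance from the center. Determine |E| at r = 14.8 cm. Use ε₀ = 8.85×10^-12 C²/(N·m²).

4.24×10^5 N/C

Take a concentric spherical Gaussian surface of radius r = 14.8 cm (r < R).
Q_enc = ∫₀^r ρ(r')·4πr'² dr' = (4πρ₀/R²) ∫₀^r r'^4 dr' = 4πρ₀ r^5/(5·R²) = -1.032e-6 C.
By Gauss's law, ∮E·dA = E·4πr² = Q_enc/ε₀.
E = |Q_enc|/(4πε₀r²) = (1.032×10^-6)/(4π·8.85×10^-12·(0.148)²) = 4.24e5 N/C.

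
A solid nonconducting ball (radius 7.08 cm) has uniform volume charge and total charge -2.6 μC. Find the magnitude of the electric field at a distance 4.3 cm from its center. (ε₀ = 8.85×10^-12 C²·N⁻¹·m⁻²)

Use a concentric Gaussian sphere at r = 4.3 cm (r < R).
Only the charge within r is enclosed: Q_enc = Q·(r/R)³ = (-2.6 μC)·(4.3 cm/7.08 cm)³ = -5.825×10^-7 C.
Gauss's law: E·4πr² = Q_enc/ε₀.
E = |Q_enc|/(4πε₀r²) = (5.825e-7)/(4π·8.85×10^-12·(0.043)²) = 2.83×10^6 N/C.

E = 2.83×10^6 N/C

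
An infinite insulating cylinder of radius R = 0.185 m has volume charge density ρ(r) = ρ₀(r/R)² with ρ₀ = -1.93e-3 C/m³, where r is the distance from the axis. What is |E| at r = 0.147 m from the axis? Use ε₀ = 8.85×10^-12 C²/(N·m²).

|E| ≈ 5.06×10^6 N/C

Coaxial Gaussian cylinder, radius r = 0.147 m, length L (r < R).
λ_enc = ∫₀^r ρ(r')·2πr' dr' = (2πρ₀/R²)·r^4/4 = -4.136×10^-5 C/m.
Since E is radial and uniform over the curved surface, Φ = E·2πrL = Q_enc/ε₀ = λ_enc L/ε₀.
E = |λ_enc|/(2πε₀r) = (4.136×10^-5)/(2π·8.85×10^-12·0.147) = 5.06×10^6 N/C.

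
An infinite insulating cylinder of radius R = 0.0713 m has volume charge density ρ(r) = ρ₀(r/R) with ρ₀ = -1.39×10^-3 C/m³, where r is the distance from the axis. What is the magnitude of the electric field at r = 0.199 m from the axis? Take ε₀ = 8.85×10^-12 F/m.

|E| ≈ 1.34×10^6 N/C

By cylindrical symmetry E is radial; use a coaxial Gaussian cylinder of radius 0.199 m and length L (r > R, full charge per length enclosed).
λ_enc = 2π ∫₀^R ρ₀(r'/R)^1 r' dr' = 2πρ₀R²/3 = -1.48×10^-5 C/m.
Gauss's law: E·2πrL = λ_enc L/ε₀.
E = |λ_enc|/(2πε₀r) = (1.48×10^-5)/(2π·8.85×10^-12·0.199) = 1.34×10^6 N/C.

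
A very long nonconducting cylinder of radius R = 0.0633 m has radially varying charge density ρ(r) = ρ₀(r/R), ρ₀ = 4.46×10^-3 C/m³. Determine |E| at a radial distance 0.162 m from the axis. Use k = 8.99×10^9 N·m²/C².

E = 4.15×10^6 N/C

Coaxial Gaussian cylinder, radius r = 0.162 m, length L (r > R, full charge per length enclosed).
λ_enc = 2π ∫₀^R ρ₀(r'/R)^1 r' dr' = 2πρ₀R²/3 = 3.743e-5 C/m.
By Gauss's law (flux through the curved wall only), E·2πrL = λ_enc L/ε₀.
E = 2k|λ_enc|/r = 2(8.99×10^9)(3.743×10^-5)/(0.162) = 4.15×10^6 N/C.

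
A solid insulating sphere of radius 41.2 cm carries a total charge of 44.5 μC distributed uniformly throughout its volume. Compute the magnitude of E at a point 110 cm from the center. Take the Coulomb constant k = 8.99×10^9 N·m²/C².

Use a concentric Gaussian sphere at r = 110 cm (r > R, so the entire charge is enclosed).
Q_enc = 44.5 μC = 4.45e-5 C.
Applying ∮E·dA = Q_enc/ε₀ with Φ = E(4πr²):
E = k|Q_enc|/r² = (8.99×10^9)(4.45e-5)/(1.1)² = 3.31e5 N/C.

|E| = 3.31×10^5 V/m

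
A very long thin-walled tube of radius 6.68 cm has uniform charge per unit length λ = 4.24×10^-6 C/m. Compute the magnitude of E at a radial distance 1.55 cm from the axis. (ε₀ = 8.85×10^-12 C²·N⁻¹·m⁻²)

Take a coaxial cylindrical Gaussian surface of radius r = 1.55 cm and length L (r < 6.68 cm, inside the shell).
No charge is enclosed, so Gauss's law gives E·2πrL = 0 ⇒ E = 0.

E = 0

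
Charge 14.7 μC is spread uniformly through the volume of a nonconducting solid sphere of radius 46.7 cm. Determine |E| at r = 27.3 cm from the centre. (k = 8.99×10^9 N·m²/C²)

3.54×10^5 V/m

Use a concentric Gaussian sphere at r = 27.3 cm (r < R).
Only the charge within r is enclosed: Q_enc = Q·(r/R)³ = (14.7 μC)·(27.3 cm/46.7 cm)³ = 2.937e-6 C.
Since E is radial and uniform over the Gaussian sphere, Φ = E·4πr² = Q_enc/ε₀.
E = k|Q_enc|/r² = (8.99×10^9)(2.937×10^-6)/(0.273)² = 3.54e5 N/C.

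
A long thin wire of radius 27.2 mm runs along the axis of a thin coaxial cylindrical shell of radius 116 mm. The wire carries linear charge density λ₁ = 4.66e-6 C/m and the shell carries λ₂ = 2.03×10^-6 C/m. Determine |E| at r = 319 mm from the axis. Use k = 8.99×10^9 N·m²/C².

E ≈ 3.77×10^5 N/C

Choose a coaxial cylinder of radius r = 319 mm (arbitrary length L) as the Gaussian surface (r > 116 mm, enclosing both).
λ_enc = λ₁ + λ₂ = (4.66×10^-6) + (2.03e-6) = 6.69×10^-6 C/m.
Gauss's law: E·2πrL = λ_enc L/ε₀.
E = 2k|λ_enc|/r = 2(8.99×10^9)(6.69×10^-6)/(0.319) = 3.77e5 N/C.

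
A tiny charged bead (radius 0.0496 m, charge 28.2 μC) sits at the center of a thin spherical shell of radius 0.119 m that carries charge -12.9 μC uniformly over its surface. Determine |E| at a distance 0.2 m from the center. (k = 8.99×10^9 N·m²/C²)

Symmetry ⇒ E = E(r) r̂. Gaussian sphere of radius r = 0.2 m (r > 0.119 m, enclosing both).
Q_enc = (28.2 μC) + (-12.9 μC) = 1.53e-5 C.
Since E is radial and uniform over the Gaussian sphere, Φ = E·4πr² = Q_enc/ε₀.
E = k|Q_enc|/r² = (8.99×10^9)(1.53×10^-5)/(0.2)² = 3.44×10^6 N/C.

3.44×10^6 N/C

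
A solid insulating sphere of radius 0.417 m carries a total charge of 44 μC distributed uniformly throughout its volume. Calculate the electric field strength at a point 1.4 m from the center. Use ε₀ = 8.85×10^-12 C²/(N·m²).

Symmetry ⇒ E = E(r) r̂. Gaussian sphere of radius r = 1.4 m (r > R, so the entire charge is enclosed).
Q_enc = 44 μC = 4.40e-5 C.
Gauss's law: E·4πr² = Q_enc/ε₀.
E = |Q_enc|/(4πε₀r²) = (4.40e-5)/(4π·8.85×10^-12·(1.4)²) = 2.02×10^5 N/C.

E = 2.02×10^5 N/C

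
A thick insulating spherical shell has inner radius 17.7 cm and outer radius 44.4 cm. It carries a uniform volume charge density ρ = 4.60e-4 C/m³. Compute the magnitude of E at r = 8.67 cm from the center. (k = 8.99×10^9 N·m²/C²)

By spherical symmetry E is radial; choose a Gaussian sphere of radius r = 8.67 cm (r < 17.7 cm, inside the empty cavity).
No charge is enclosed, so by Gauss's law E·4πr² = 0 ⇒ E = 0.

E = 0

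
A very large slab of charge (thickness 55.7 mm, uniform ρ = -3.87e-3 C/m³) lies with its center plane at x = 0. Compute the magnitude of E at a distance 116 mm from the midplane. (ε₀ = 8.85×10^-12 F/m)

The point |x| = 116 mm lies outside the slab (half-thickness 0.02785 m). A symmetric pillbox spanning the full slab encloses Q_enc = ρ·d·A.
Flux = 2EA ⇒ E = |ρ|d/(2ε₀), independent of distance outside.
E = (3.87×10^-3)(0.0557)/(2·8.85×10^-12) = 1.22×10^7 N/C.

1.22×10^7 V/m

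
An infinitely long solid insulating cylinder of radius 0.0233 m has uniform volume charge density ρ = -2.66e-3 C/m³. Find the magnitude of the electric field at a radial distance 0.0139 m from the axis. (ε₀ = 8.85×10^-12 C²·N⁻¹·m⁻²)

By cylindrical symmetry E is radial; use a coaxial Gaussian cylinder of radius 0.0139 m and length L (r < R).
Enclosed charge per unit length: λ_enc = ρ·πr² = (-2.66e-3)π(0.0139)² = -1.615×10^-6 C/m.
Since E is radial and uniform over the curved surface, Φ = E·2πrL = Q_enc/ε₀ = λ_enc L/ε₀.
E = |λ_enc|/(2πε₀r) = (1.615×10^-6)/(2π·8.85×10^-12·0.0139) = 2.09×10^6 N/C.

|E| = 2.09×10^6 N/C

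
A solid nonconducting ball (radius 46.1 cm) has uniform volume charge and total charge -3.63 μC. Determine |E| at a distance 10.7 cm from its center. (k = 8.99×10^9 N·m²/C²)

Symmetry ⇒ E = E(r) r̂. Gaussian sphere of radius r = 10.7 cm (r < R).
Only the charge within r is enclosed: Q_enc = Q·(r/R)³ = (-3.63 μC)·(10.7 cm/46.1 cm)³ = -4.539×10^-8 C.
Since E is radial and uniform over the Gaussian sphere, Φ = E·4πr² = Q_enc/ε₀.
E = k|Q_enc|/r² = (8.99×10^9)(4.539×10^-8)/(0.107)² = 3.56e4 N/C.

|E| ≈ 3.56e4 N/C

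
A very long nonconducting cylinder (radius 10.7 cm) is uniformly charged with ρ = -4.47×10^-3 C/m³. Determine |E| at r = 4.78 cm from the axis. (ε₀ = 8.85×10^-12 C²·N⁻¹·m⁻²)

Choose a coaxial cylinder of radius r = 4.78 cm (arbitrary length L) as the Gaussian surface (r < R).
Charge inside radius r per length L is ρ·πr²·L, so λ_enc = ρπr² = -3.209×10^-5 C/m.
Applying ∮E·dA = Q_enc/ε₀ with the end caps contributing no flux:
E = |λ_enc|/(2πε₀r) = (3.209×10^-5)/(2π·8.85×10^-12·0.0478) = 1.21×10^7 N/C.

1.21×10^7 N/C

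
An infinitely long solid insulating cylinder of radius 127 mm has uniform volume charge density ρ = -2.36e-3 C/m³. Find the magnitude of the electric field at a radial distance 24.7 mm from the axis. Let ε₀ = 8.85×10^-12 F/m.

By cylindrical symmetry E is radial; use a coaxial Gaussian cylinder of radius 24.7 mm and length L (r < R).
Charge inside radius r per length L is ρ·πr²·L, so λ_enc = ρπr² = -4.523×10^-6 C/m.
Applying ∮E·dA = Q_enc/ε₀ with the end caps contributing no flux:
E = |λ_enc|/(2πε₀r) = (4.523×10^-6)/(2π·8.85×10^-12·0.0247) = 3.29×10^6 N/C.

|E| = 3.29×10^6 N/C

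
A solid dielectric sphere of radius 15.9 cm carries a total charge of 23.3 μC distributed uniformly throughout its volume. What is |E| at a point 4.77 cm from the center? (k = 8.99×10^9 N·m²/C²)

E = 2.49×10^6 N/C

Symmetry ⇒ E = E(r) r̂. Gaussian sphere of radius r = 4.77 cm (r < R).
For a uniform sphere the enclosed fraction is (r/R)³, so Q_enc = (23.3 μC)(0.0477/0.159)³ = 6.291×10^-7 C.
Gauss's law: E·4πr² = Q_enc/ε₀.
E = k|Q_enc|/r² = (8.99×10^9)(6.291e-7)/(0.0477)² = 2.49×10^6 N/C.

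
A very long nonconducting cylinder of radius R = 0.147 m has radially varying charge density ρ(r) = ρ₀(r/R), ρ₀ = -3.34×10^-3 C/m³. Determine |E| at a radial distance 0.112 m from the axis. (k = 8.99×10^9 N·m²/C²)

|E| ≈ 1.07e7 N/C

Take a coaxial cylindrical Gaussian surface of radius r = 0.112 m and length L (r < R).
λ_enc = ∫₀^r ρ(r')·2πr' dr' = (2πρ₀/R)·r^3/3 = -6.686×10^-5 C/m.
Applying ∮E·dA = Q_enc/ε₀ with the end caps contributing no flux:
E = 2k|λ_enc|/r = 2(8.99×10^9)(6.686×10^-5)/(0.112) = 1.07×10^7 N/C.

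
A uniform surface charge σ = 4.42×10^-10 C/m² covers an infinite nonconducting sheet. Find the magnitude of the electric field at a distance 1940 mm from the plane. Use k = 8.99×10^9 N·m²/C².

|E| = 25 N/C

Choose a cylindrical pillbox piercing the sheet, end faces (area A) parallel to it.
Only the two end caps contribute flux: Φ = 2EA. With Q_enc = σA, Gauss's law gives E = |σ|/(2ε₀).
E = 2πk|σ| = 2π(8.99×10^9)(4.42e-10) = 25 N/C.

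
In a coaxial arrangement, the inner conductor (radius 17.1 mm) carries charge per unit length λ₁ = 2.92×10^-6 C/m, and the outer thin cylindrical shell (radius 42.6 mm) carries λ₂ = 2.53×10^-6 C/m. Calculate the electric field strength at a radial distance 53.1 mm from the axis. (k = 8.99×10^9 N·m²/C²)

|E| ≈ 1.85×10^6 V/m

Take a coaxial cylindrical Gaussian surface of radius r = 53.1 mm and length L (r > 42.6 mm, enclosing both).
λ_enc = λ₁ + λ₂ = (2.92×10^-6) + (2.53×10^-6) = 5.45e-6 C/m.
By Gauss's law (flux through the curved wall only), E·2πrL = λ_enc L/ε₀.
E = 2k|λ_enc|/r = 2(8.99×10^9)(5.45×10^-6)/(0.0531) = 1.85e6 N/C.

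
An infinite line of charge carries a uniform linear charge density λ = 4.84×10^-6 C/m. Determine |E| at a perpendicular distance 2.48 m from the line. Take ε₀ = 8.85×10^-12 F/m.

3.51×10^4 N/C

Choose a coaxial cylinder of radius r = 2.48 m (arbitrary length L) as the Gaussian surface.
Q_enc = λL, so λ_enc = 4.84e-6 C/m.
Applying ∮E·dA = Q_enc/ε₀ with the end caps contributing no flux:
E = |λ_enc|/(2πε₀r) = (4.84e-6)/(2π·8.85×10^-12·2.48) = 3.51×10^4 N/C.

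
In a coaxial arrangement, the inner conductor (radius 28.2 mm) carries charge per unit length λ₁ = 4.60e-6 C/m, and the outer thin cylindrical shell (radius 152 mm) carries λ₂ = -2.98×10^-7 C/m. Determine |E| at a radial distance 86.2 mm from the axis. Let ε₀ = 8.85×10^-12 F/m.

|E| = 9.60e5 N/C

Take a coaxial cylindrical Gaussian surface of radius r = 86.2 mm and length L (between the conductors, 28.2 mm < r < 152 mm).
The shell at 152 mm lies outside the Gaussian surface, so λ_enc = λ₁ = 4.60×10^-6 C/m.
Since E is radial and uniform over the curved surface, Φ = E·2πrL = Q_enc/ε₀ = λ_enc L/ε₀.
E = |λ_enc|/(2πε₀r) = (4.60e-6)/(2π·8.85×10^-12·0.0862) = 9.60e5 N/C.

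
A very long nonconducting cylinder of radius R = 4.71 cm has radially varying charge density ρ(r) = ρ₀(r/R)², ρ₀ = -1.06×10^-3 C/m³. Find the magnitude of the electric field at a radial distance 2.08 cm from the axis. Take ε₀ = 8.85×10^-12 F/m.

1.21×10^5 N/C

Choose a coaxial cylinder of radius r = 2.08 cm (arbitrary length L) as the Gaussian surface (r < R).
Integrating ρ over the cross-section to radius r: λ_enc = (2πρ₀/R²) ∫₀^r r'^3 dr' = 2πρ₀ r^4/(4·R²) = -1.405×10^-7 C/m.
Gauss's law: E·2πrL = λ_enc L/ε₀.
E = |λ_enc|/(2πε₀r) = (1.405×10^-7)/(2π·8.85×10^-12·0.0208) = 1.21×10^5 N/C.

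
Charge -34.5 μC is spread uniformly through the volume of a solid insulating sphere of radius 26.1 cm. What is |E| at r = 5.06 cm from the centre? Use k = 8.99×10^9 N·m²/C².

E ≈ 8.83×10^5 V/m

Take a concentric spherical Gaussian surface of radius r = 5.06 cm (r < R).
Only the charge within r is enclosed: Q_enc = Q·(r/R)³ = (-34.5 μC)·(5.06 cm/26.1 cm)³ = -2.514×10^-7 C.
Gauss's law: E·4πr² = Q_enc/ε₀.
E = k|Q_enc|/r² = (8.99×10^9)(2.514×10^-7)/(0.0506)² = 8.83×10^5 N/C.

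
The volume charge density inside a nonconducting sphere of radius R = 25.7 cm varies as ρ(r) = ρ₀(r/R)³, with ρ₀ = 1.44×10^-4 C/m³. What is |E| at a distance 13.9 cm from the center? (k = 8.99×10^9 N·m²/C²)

Use a concentric Gaussian sphere at r = 13.9 cm (r < R).
Integrate the density: Q_enc = 4π ∫₀^r ρ₀(r'/R)^3 r'² dr' = 4πρ₀ r^6/(6·R³) = 1.281×10^-7 C.
Applying ∮E·dA = Q_enc/ε₀ with Φ = E(4πr²):
E = k|Q_enc|/r² = (8.99×10^9)(1.281×10^-7)/(0.139)² = 5.96×10^4 N/C.

|E| = 5.96e4 N/C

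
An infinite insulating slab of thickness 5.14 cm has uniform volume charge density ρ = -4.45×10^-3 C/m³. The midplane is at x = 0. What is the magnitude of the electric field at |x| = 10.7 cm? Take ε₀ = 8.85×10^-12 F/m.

E ≈ 1.29e7 N/C

The point |x| = 10.7 cm lies outside the slab (half-thickness 0.0257 m). A symmetric pillbox spanning the full slab encloses Q_enc = ρ·d·A.
Flux = 2EA ⇒ E = |ρ|d/(2ε₀), independent of distance outside.
E = (4.45e-3)(0.0514)/(2·8.85×10^-12) = 1.29×10^7 N/C.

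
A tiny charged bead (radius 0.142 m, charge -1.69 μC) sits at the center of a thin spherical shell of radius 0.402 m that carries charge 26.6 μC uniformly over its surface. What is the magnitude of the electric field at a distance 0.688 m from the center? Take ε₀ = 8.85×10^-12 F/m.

E ≈ 4.73×10^5 V/m

Symmetry ⇒ E = E(r) r̂. Gaussian sphere of radius r = 0.688 m (r > 0.402 m, enclosing both).
Q_enc = (-1.69 μC) + (26.6 μC) = 2.491×10^-5 C.
Since E is radial and uniform over the Gaussian sphere, Φ = E·4πr² = Q_enc/ε₀.
E = |Q_enc|/(4πε₀r²) = (2.491×10^-5)/(4π·8.85×10^-12·(0.688)²) = 4.73e5 N/C.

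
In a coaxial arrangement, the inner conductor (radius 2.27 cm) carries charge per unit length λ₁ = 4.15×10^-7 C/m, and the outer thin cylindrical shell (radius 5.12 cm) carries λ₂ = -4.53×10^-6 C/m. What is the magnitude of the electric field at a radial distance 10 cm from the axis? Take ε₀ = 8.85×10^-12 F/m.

E = 7.40×10^5 N/C

Coaxial Gaussian cylinder, radius r = 10 cm, length L (r > 5.12 cm, enclosing both).
λ_enc = λ₁ + λ₂ = (4.15×10^-7) + (-4.53×10^-6) = -4.115e-6 C/m.
By Gauss's law (flux through the curved wall only), E·2πrL = λ_enc L/ε₀.
E = |λ_enc|/(2πε₀r) = (4.115×10^-6)/(2π·8.85×10^-12·0.1) = 7.40×10^5 N/C.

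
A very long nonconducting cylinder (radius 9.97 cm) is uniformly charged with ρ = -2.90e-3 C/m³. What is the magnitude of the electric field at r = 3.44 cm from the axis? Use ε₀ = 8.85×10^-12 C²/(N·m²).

|E| = 5.64×10^6 N/C

Coaxial Gaussian cylinder, radius r = 3.44 cm, length L (r < R).
Enclosed charge per unit length: λ_enc = ρ·πr² = (-2.90e-3)π(0.0344)² = -1.078e-5 C/m.
Applying ∮E·dA = Q_enc/ε₀ with the end caps contributing no flux:
E = |λ_enc|/(2πε₀r) = (1.078×10^-5)/(2π·8.85×10^-12·0.0344) = 5.64×10^6 N/C.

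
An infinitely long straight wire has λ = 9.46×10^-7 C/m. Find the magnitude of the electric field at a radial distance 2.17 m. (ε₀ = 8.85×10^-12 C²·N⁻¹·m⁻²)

|E| = 7.84e3 N/C

Take a coaxial cylindrical Gaussian surface of radius r = 2.17 m and length L.
Q_enc = λL, so λ_enc = 9.46×10^-7 C/m.
By Gauss's law (flux through the curved wall only), E·2πrL = λ_enc L/ε₀.
E = |λ_enc|/(2πε₀r) = (9.46×10^-7)/(2π·8.85×10^-12·2.17) = 7.84e3 N/C.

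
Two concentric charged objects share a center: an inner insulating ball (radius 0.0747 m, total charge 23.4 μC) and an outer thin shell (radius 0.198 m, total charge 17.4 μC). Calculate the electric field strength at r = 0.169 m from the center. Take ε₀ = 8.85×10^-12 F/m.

E ≈ 7.37×10^6 N/C

Symmetry ⇒ E = E(r) r̂. Gaussian sphere of radius r = 0.169 m (between the bodies, 0.0747 m < r < 0.198 m).
The shell at 0.198 m lies outside the Gaussian surface, so Q_enc = 23.4 μC = 2.34×10^-5 C.
Since E is radial and uniform over the Gaussian sphere, Φ = E·4πr² = Q_enc/ε₀.
E = |Q_enc|/(4πε₀r²) = (2.34×10^-5)/(4π·8.85×10^-12·(0.169)²) = 7.37×10^6 N/C.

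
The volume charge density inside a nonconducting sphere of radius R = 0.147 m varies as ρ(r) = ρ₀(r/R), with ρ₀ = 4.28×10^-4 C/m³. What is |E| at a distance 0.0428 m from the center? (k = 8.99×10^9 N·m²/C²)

E ≈ 1.51×10^5 N/C

By spherical symmetry E is radial; choose a Gaussian sphere of radius r = 0.0428 m (r < R).
Integrate the density: Q_enc = 4π ∫₀^r ρ₀(r'/R)^1 r'² dr' = 4πρ₀ r^4/(4·R) = 3.069e-8 C.
Gauss's law: E·4πr² = Q_enc/ε₀.
E = k|Q_enc|/r² = (8.99×10^9)(3.069×10^-8)/(0.0428)² = 1.51×10^5 N/C.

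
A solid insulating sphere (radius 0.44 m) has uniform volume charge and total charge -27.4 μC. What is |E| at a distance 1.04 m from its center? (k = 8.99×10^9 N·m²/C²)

By spherical symmetry E is radial; choose a Gaussian sphere of radius r = 1.04 m (r > R, so the entire charge is enclosed).
Q_enc = -27.4 μC = -2.74×10^-5 C.
Applying ∮E·dA = Q_enc/ε₀ with Φ = E(4πr²):
E = k|Q_enc|/r² = (8.99×10^9)(2.74×10^-5)/(1.04)² = 2.28×10^5 N/C.

E = 2.28e5 N/C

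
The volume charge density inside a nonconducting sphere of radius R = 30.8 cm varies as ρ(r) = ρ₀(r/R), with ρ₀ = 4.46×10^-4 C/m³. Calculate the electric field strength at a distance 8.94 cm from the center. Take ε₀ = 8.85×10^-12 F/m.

By spherical symmetry E is radial; choose a Gaussian sphere of radius r = 8.94 cm (r < R).
Q_enc = ∫₀^r ρ(r')·4πr'² dr' = (4πρ₀/R) ∫₀^r r'^3 dr' = 4πρ₀ r^4/(4·R) = 2.906×10^-7 C.
Applying ∮E·dA = Q_enc/ε₀ with Φ = E(4πr²):
E = |Q_enc|/(4πε₀r²) = (2.906×10^-7)/(4π·8.85×10^-12·(0.0894)²) = 3.27×10^5 N/C.

|E| = 3.27×10^5 V/m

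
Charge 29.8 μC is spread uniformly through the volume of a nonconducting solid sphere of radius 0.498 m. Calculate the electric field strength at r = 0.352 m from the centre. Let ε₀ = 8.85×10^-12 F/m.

7.64×10^5 N/C

Use a concentric Gaussian sphere at r = 0.352 m (r < R).
Only the charge within r is enclosed: Q_enc = Q·(r/R)³ = (29.8 μC)·(0.352 m/0.498 m)³ = 1.052×10^-5 C.
Since E is radial and uniform over the Gaussian sphere, Φ = E·4πr² = Q_enc/ε₀.
E = |Q_enc|/(4πε₀r²) = (1.052e-5)/(4π·8.85×10^-12·(0.352)²) = 7.64×10^5 N/C.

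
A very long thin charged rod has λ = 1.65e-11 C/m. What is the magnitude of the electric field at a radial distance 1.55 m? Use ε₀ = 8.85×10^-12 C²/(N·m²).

By cylindrical symmetry E is radial; use a coaxial Gaussian cylinder of radius 1.55 m and length L.
Q_enc = λL, so λ_enc = 1.65e-11 C/m.
By Gauss's law (flux through the curved wall only), E·2πrL = λ_enc L/ε₀.
E = |λ_enc|/(2πε₀r) = (1.65×10^-11)/(2π·8.85×10^-12·1.55) = 0.191 N/C.

0.191 V/m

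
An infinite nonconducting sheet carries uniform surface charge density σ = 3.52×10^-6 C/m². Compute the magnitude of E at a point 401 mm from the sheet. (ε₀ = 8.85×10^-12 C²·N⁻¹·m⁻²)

The symmetry is planar: E is normal to the sheet and the same magnitude on both sides. Take a pillbox straddling the sheet with end-cap area A.
Only the two end caps contribute flux: Φ = 2EA. With Q_enc = σA, Gauss's law gives E = |σ|/(2ε₀).
E = |σ|/(2ε₀) = (3.52e-6)/(2·8.85×10^-12) = 1.99×10^5 N/C.

E ≈ 1.99×10^5 N/C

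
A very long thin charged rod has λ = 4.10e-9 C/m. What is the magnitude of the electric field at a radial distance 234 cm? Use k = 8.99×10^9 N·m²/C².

E ≈ 31.5 N/C

By cylindrical symmetry E is radial; use a coaxial Gaussian cylinder of radius 234 cm and length L.
Q_enc = λL, so λ_enc = 4.10×10^-9 C/m.
Applying ∮E·dA = Q_enc/ε₀ with the end caps contributing no flux:
E = 2k|λ_enc|/r = 2(8.99×10^9)(4.10×10^-9)/(2.34) = 31.5 N/C.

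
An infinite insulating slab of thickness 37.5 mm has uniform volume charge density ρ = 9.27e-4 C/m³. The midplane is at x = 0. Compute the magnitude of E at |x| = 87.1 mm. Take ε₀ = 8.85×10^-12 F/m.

E ≈ 1.96e6 V/m

The point |x| = 87.1 mm lies outside the slab (half-thickness 0.01875 m). A symmetric pillbox spanning the full slab encloses Q_enc = ρ·d·A.
Flux = 2EA ⇒ E = |ρ|d/(2ε₀), independent of distance outside.
E = (9.27e-4)(0.0375)/(2·8.85×10^-12) = 1.96×10^6 N/C.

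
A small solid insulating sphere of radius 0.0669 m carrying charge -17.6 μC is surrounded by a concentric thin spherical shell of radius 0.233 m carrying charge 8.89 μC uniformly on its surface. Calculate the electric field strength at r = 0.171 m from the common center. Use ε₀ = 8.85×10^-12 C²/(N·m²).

E ≈ 5.41e6 V/m

Take a concentric spherical Gaussian surface of radius r = 0.171 m (between the bodies, 0.0669 m < r < 0.233 m).
The shell at 0.233 m lies outside the Gaussian surface, so Q_enc = -17.6 μC = -1.76e-5 C.
Since E is radial and uniform over the Gaussian sphere, Φ = E·4πr² = Q_enc/ε₀.
E = |Q_enc|/(4πε₀r²) = (1.76e-5)/(4π·8.85×10^-12·(0.171)²) = 5.41×10^6 N/C.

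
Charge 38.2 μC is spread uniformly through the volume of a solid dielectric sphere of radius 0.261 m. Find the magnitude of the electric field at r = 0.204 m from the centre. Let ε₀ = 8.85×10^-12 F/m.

Use a concentric Gaussian sphere at r = 0.204 m (r < R).
Only the charge within r is enclosed: Q_enc = Q·(r/R)³ = (38.2 μC)·(0.204 m/0.261 m)³ = 1.824×10^-5 C.
By Gauss's law, ∮E·dA = E·4πr² = Q_enc/ε₀.
E = |Q_enc|/(4πε₀r²) = (1.824×10^-5)/(4π·8.85×10^-12·(0.204)²) = 3.94×10^6 N/C.

3.94×10^6 N/C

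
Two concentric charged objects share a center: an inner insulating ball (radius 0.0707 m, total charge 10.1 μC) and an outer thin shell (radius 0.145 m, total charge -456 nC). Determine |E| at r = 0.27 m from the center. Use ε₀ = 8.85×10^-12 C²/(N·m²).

|E| ≈ 1.19×10^6 V/m

Take a concentric spherical Gaussian surface of radius r = 0.27 m (r > 0.145 m, enclosing both).
Q_enc = (10.1 μC) + (-456 nC) = 9.644×10^-6 C.
Gauss's law: E·4πr² = Q_enc/ε₀.
E = |Q_enc|/(4πε₀r²) = (9.644×10^-6)/(4π·8.85×10^-12·(0.27)²) = 1.19×10^6 N/C.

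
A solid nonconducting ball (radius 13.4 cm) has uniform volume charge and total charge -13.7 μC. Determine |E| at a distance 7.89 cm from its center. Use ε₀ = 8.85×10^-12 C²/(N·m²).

Take a concentric spherical Gaussian surface of radius r = 7.89 cm (r < R).
For a uniform sphere the enclosed fraction is (r/R)³, so Q_enc = (-13.7 μC)(0.0789/0.134)³ = -2.797×10^-6 C.
Applying ∮E·dA = Q_enc/ε₀ with Φ = E(4πr²):
E = |Q_enc|/(4πε₀r²) = (2.797e-6)/(4π·8.85×10^-12·(0.0789)²) = 4.04e6 N/C.

E = 4.04×10^6 N/C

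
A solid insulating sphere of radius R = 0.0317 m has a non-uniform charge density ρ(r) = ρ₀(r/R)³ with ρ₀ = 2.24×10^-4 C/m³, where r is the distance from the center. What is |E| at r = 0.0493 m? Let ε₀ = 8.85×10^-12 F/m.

By spherical symmetry E is radial; choose a Gaussian sphere of radius r = 0.0493 m (r > R, all charge enclosed).
Q_enc = 4π ∫₀^R ρ₀(r'/R)^3 r'² dr' = 4πρ₀R³/6 = 1.494e-8 C.
Gauss's law: E·4πr² = Q_enc/ε₀.
E = |Q_enc|/(4πε₀r²) = (1.494×10^-8)/(4π·8.85×10^-12·(0.0493)²) = 5.53e4 N/C.

E ≈ 5.53e4 N/C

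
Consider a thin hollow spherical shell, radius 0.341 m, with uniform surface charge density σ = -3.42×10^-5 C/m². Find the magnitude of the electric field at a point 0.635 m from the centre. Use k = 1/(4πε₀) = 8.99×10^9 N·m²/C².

By spherical symmetry E is radial; choose a Gaussian sphere of radius r = 0.635 m (r > 0.341 m).
The entire shell is enclosed: Q_enc = σ·4πR² = (-3.42×10^-5)·4π·(0.341)² = -4.997e-5 C.
Since E is radial and uniform over the Gaussian sphere, Φ = E·4πr² = Q_enc/ε₀.
E = k|Q_enc|/r² = (8.99×10^9)(4.997e-5)/(0.635)² = 1.11e6 N/C.

1.11×10^6 N/C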